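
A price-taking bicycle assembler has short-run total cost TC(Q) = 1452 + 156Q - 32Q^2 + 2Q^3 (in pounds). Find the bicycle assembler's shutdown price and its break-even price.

Shutdown price = £28; break-even price = £178

Shutdown price = min AVC. AVC = 156 - 32Q + 2Q^2, with vertex at Q = 8 and minimum £28.
ATC = 1452/Q + 156 - 32Q + 2Q^2. Setting dATC/dQ = −1452/Q^2 − 32 + 4Q = 0 gives Q = 11 (since 4·11^3 − 32·11^2 = 1452).
min ATC = 1452/11 + 156 − 32·11 + 2·11^2 = £178. That is the break-even price.
For £28 ≤ P < £178 the firm produces at a loss; below £28 it shuts down.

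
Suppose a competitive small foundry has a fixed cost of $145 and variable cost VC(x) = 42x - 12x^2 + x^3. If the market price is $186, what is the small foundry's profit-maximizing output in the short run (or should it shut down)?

Strip out fixed cost: VC = 42x - 12x^2 + x^3. Then AVC = 42 - 12x + x^2 and MC = 42 - 24x + 3x^2.
The AVC parabola has its vertex at x = 12/2 = 6, where AVC = 42 - 12·6 + 6^2 = $6.
Because $186 ≥ $6, revenue can cover variable cost; the firm operates.
P = MC gives -144 - 24x + 3x^2 = 0, with roots -4 and 12. Take the larger (rising MC): x* = 12.
Check: AVC at x = 12 is $42 ≤ P, so revenue covers variable cost.
Profit = P·x − TC = 186·12 − 649 = $1583.

Produce at x = 12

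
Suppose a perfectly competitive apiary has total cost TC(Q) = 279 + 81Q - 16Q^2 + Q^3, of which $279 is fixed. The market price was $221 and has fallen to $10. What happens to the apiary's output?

Output falls from 14 to 0 (the firm shuts down)

AVC = 81 - 16Q + Q^2, minimized at Q = 8 where min AVC = $17. MC = 81 - 32Q + 3Q^2.
With P = $221 above the shutdown price, P = MC gives Q = 14.
At P = $10 < min AVC = $17, price no longer covers variable cost at any output, so the firm shuts down: Q = 0.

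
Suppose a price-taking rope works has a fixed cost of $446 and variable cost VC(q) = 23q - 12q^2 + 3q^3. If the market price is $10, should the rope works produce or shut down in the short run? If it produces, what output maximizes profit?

Shut down

Strip out fixed cost: VC = 23q - 12q^2 + 3q^3. Then AVC = 23 - 12q + 3q^2 and MC = 23 - 24q + 9q^2.
AVC hits its minimum where MC = AVC, at q = 2, giving min AVC = 23 - 12·2 + 3·2^2 = $11.
With P < min AVC ($10 < $11), every unit sold adds to the loss.
Shutting down limits the loss to fixed cost, $446.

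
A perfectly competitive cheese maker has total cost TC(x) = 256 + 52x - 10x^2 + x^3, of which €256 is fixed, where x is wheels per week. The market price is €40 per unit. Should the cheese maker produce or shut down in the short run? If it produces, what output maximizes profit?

From TC, MC = TC'(x) = 52 - 20x + 3x^2 and AVC = VC/x = 52 - 10x + x^2.
AVC hits its minimum where MC = AVC, at x = 5, giving min AVC = 52 - 10·5 + 5^2 = €27.
Since P = €40 ≥ min AVC = €27, price covers variable cost and the firm should produce.
P = MC gives 12 - 20x + 3x^2 = 0, with roots 2/3 and 6. Take the larger (rising MC): x* = 6.
Check: AVC at x = 6 is €28 ≤ P, so revenue covers variable cost.
Profit = P·x − TC = 40·6 − 424 = -€184, a loss, but smaller than the €256 fixed cost the firm would lose by shutting down.

Produce at x = 6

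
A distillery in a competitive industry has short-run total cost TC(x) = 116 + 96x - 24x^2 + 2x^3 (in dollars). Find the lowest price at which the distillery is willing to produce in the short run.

$24 per unit

Short-run supply begins at min AVC. From VC = 96x - 24x^2 + 2x^3, AVC = 96 - 24x + 2x^2.
At the minimum of AVC, MC = AVC. MC = 96 - 48x + 6x^2; setting MC = AVC gives 4x^2 - 24x = 0, so x = 6. min AVC = 24.
The firm shuts down for any P below $24.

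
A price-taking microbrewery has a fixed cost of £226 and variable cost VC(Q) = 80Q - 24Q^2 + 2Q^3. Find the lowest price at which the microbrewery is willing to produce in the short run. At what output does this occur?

£8 per unit, at Q = 6

The shutdown price is the minimum of AVC. VC = 80Q - 24Q^2 + 2Q^3, so AVC = 80 - 24Q + 2Q^2.
At the minimum of AVC, MC = AVC. MC = 80 - 48Q + 6Q^2; setting MC = AVC gives 4Q^2 - 24Q = 0, so Q = 6. min AVC = 8.
The firm shuts down for any P below £8.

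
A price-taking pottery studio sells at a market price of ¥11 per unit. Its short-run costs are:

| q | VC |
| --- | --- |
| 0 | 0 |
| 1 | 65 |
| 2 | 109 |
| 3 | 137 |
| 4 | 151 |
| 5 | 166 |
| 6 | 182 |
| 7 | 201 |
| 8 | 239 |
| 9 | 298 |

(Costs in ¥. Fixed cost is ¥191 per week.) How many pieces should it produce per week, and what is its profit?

q = 0 (shut down); profit = -¥191

Tabulate TR − TC: q=0: -191; q=1: -245; q=2: -278; q=3: -295; q=4: -298; q=5: -302; q=6: -307; q=7: -315; q=8: -342; q=9: -390.
Profit is highest at q = 0. Equivalently, the lowest AVC in the table is 201/7 ≈ ¥28.71 at q = 7, and P = ¥11 falls below it — price never covers variable cost, so the firm shuts down and loses only its fixed cost.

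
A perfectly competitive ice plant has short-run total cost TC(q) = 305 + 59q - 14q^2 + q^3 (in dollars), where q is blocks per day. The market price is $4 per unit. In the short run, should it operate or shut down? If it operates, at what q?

Variable cost is VC = 59q - 14q^2 + q^3, so AVC = VC/q = 59 - 14q + q^2 and MC = dTC/dq = 59 - 28q + 3q^2.
AVC hits its minimum where MC = AVC, at q = 7, giving min AVC = 59 - 14·7 + 7^2 = $10.
Since P = $4 < min AVC = $10, price fails to cover variable cost at any output.
Shutting down limits the loss to fixed cost, $305.

Shut down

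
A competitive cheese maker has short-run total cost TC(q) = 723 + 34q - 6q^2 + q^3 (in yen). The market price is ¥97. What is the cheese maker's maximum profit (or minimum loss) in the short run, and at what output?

Profit = -¥331 at q = 7

AVC = 34 - 6q + q^2; min AVC = ¥25 at q = 3. Since P = ¥97 ≥ min AVC, the firm produces.
MC = 34 - 12q + 3q^2. Setting P = MC and taking the root on the rising branch gives q* = 7.
TR = 97·7 = 679. TC = 723 + 287 = 1010. Profit = 679 − 1010 = -¥331.
Shutting down would mean losing the fixed cost of ¥723, so operating at a loss of ¥331 is better by ¥392.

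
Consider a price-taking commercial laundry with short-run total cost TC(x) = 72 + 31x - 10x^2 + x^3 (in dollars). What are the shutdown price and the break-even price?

AVC = 31 - 10x + x^2; minimized at x = 5, giving min AVC = $6. That is the shutdown price.
ATC = 72/x + 31 - 10x + x^2. Setting dATC/dx = −72/x^2 − 10 + 2x = 0 gives x = 6 (since 2·6^3 − 10·6^2 = 72).
min ATC = 72/6 + 31 − 10·6 + 6^2 = $19. That is the break-even price.
For $6 ≤ P < $19 the firm produces at a loss; below $6 it shuts down.

Shutdown price = $6; break-even price = $19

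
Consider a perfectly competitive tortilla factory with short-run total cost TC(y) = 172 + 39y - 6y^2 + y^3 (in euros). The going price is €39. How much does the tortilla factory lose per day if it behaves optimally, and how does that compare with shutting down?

AVC = 39 - 6y + y^2 has its minimum €30 at y = 3; price €39 clears that bar, so the firm operates.
With MC = 39 - 12y + 3y^2, P = MC on the upward-sloping part at y* = 4.
TR = 39·4 = 156. TC = 172 + 124 = 296. Profit = 156 − 296 = -€140.
Shutting down would mean losing the fixed cost of €172, so operating at a loss of €140 is better by €32.

Profit = -€140 at y = 4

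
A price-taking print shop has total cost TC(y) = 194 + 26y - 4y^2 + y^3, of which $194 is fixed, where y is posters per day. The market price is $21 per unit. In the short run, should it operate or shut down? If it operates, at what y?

Strip out fixed cost: VC = 26y - 4y^2 + y^3. Then AVC = 26 - 4y + y^2 and MC = 26 - 8y + 3y^2.
AVC hits its minimum where MC = AVC, at y = 2, giving min AVC = 26 - 4·2 + 2^2 = $22.
With P < min AVC ($21 < $22), every unit sold adds to the loss.
Shutting down limits the loss to fixed cost, $194.

Shut down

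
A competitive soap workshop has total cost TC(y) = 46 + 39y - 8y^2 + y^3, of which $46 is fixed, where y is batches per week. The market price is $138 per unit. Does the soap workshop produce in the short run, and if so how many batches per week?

Produce at y = 9

Strip out fixed cost: VC = 39y - 8y^2 + y^3. Then AVC = 39 - 8y + y^2 and MC = 39 - 16y + 3y^2.
AVC hits its minimum where MC = AVC, at y = 4, giving min AVC = 39 - 8·4 + 4^2 = $23.
Because $138 ≥ $23, revenue can cover variable cost; the firm operates.
Solving P = MC: -99 - 16y + 3y^2 = 0 ⇒ y = -11/3 or 9. On the upward-sloping branch, y* = 9.
Check: AVC at y = 9 is $48 ≤ P, so revenue covers variable cost.
Profit = P·y − TC = 138·9 − 478 = $764.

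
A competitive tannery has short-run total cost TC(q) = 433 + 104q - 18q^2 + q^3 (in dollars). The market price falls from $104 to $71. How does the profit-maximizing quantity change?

Output falls from 12 to 11

AVC = 104 - 18q + q^2, minimized at q = 9 where min AVC = $23. MC = 104 - 36q + 3q^2.
At P = $104 ≥ min AVC, set P = MC on the rising branch: q = 12.
At P = $71 ≥ min AVC, set P = MC: q = 11. The firm stays open but cuts output.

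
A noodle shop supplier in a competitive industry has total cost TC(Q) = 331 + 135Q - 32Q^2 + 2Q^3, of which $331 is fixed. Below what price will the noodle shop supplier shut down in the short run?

$7 per unit

The firm shuts down when price falls below the minimum of average variable cost. AVC = VC/Q = 135 - 32Q + 2Q^2.
At the minimum of AVC, MC = AVC. MC = 135 - 64Q + 6Q^2; setting MC = AVC gives 4Q^2 - 32Q = 0, so Q = 8. min AVC = 7.
The firm shuts down for any P below $7.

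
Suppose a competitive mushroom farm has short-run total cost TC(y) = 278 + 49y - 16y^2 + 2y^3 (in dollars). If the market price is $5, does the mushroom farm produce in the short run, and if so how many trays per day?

Strip out fixed cost: VC = 49y - 16y^2 + 2y^3. Then AVC = 49 - 16y + 2y^2 and MC = 49 - 32y + 6y^2.
The AVC parabola has its vertex at y = 16/4 = 4, where AVC = 49 - 16·4 + 2·4^2 = $17.
P = $5 lies below min AVC = $17; no output level covers variable cost.
Best response: produce nothing and absorb the $278 fixed cost.

Shut down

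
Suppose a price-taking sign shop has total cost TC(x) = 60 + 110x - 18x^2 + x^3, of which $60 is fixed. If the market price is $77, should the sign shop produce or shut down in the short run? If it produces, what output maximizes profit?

Produce at x = 11

Strip out fixed cost: VC = 110x - 18x^2 + x^3. Then AVC = 110 - 18x + x^2 and MC = 110 - 36x + 3x^2.
The AVC parabola has its vertex at x = 18/2 = 9, where AVC = 110 - 18·9 + 9^2 = $29.
Because $77 ≥ $29, revenue can cover variable cost; the firm operates.
Solving P = MC: 33 - 36x + 3x^2 = 0 ⇒ x = 1 or 11. On the upward-sloping branch, x* = 11.
Check: AVC at x = 11 is $33 ≤ P, so revenue covers variable cost.
Profit = P·x − TC = 77·11 − 423 = $424.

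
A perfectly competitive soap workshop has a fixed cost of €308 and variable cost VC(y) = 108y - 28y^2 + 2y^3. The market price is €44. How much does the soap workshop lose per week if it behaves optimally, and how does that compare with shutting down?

AVC = 108 - 28y + 2y^2; min AVC = €10 at y = 7. Since P = €44 ≥ min AVC, the firm produces.
MC = 108 - 56y + 6y^2. Setting P = MC and taking the root on the rising branch gives y* = 8.
TR = 44·8 = 352. TC = 308 + 96 = 404. Profit = 352 − 404 = -€52.
Shutting down would mean losing the fixed cost of €308, so operating at a loss of €52 is better by €256.

Profit = -€52 at y = 8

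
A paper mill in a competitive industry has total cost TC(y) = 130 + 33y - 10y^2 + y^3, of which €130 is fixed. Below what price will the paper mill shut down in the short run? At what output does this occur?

€8 per unit, at y = 5

Short-run supply begins at min AVC. From VC = 33y - 10y^2 + y^3, AVC = 33 - 10y + y^2.
dAVC/dy = -10 + 2y = 0 gives y = 5. min AVC = 33 - 10·5 + 5^2 = 8.
The firm shuts down for any P below €8.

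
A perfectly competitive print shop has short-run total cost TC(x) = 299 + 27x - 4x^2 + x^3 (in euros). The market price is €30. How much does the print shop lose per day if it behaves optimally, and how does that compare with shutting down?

Profit = -€281 at x = 3

AVC = 27 - 4x + x^2; min AVC = €23 at x = 2. Since P = €30 ≥ min AVC, the firm produces.
With MC = 27 - 8x + 3x^2, P = MC on the upward-sloping part at x* = 3.
TR = 30·3 = 90. TC = 299 + 72 = 371. Profit = 90 − 371 = -€281.
Shutting down would mean losing the fixed cost of €299, so operating at a loss of €281 is better by €18.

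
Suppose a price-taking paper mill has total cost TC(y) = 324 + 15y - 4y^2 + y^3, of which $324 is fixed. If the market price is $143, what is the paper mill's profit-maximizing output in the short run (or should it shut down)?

Variable cost is VC = 15y - 4y^2 + y^3, so AVC = VC/y = 15 - 4y + y^2 and MC = dTC/dy = 15 - 8y + 3y^2.
AVC hits its minimum where MC = AVC, at y = 2, giving min AVC = 15 - 4·2 + 2^2 = $11.
Because $143 ≥ $11, revenue can cover variable cost; the firm operates.
Set P = MC: 143 = 15 - 8y + 3y^2 → -128 - 8y + 3y^2 = 0. The roots are y = -16/3 and y = 8; the profit-maximizing output is on the rising part of MC, so y* = 8.
Check: AVC at y = 8 is $47 ≤ P, so revenue covers variable cost.
Profit = P·y − TC = 143·8 − 700 = $444.

Produce at y = 8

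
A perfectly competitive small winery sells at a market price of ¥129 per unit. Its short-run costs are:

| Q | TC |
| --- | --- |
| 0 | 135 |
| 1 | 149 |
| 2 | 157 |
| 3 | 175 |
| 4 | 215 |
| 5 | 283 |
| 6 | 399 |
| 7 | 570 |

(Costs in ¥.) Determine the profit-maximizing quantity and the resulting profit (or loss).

Q = 6; profit = ¥375

Compute π = P·Q − TC at each output: Q=0: -135; Q=1: -20; Q=2: 101; Q=3: 212; Q=4: 301; Q=5: 362; Q=6: 375; Q=7: 333.
Profit is maximized at Q = 6. AVC there is 264/6 = ¥44 ≤ P, so producing beats shutting down (which would give -¥135).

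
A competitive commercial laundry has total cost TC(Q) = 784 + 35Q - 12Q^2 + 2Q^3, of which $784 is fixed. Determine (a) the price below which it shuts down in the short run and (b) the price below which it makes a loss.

Shutdown price = $17; break-even price = $161

Shutdown price = min AVC. AVC = 35 - 12Q + 2Q^2, with vertex at Q = 3 and minimum $17.
ATC = 784/Q + 35 - 12Q + 2Q^2. Setting dATC/dQ = −784/Q^2 − 12 + 4Q = 0 gives Q = 7 (since 4·7^3 − 12·7^2 = 784).
min ATC = 784/7 + 35 − 12·7 + 2·7^2 = $161. That is the break-even price.
For $17 ≤ P < $161 the firm produces at a loss; below $17 it shuts down.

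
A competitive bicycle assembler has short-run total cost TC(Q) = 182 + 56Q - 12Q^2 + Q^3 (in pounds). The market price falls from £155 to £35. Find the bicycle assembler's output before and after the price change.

Output falls from 11 to 7

AVC = 56 - 12Q + Q^2, minimized at Q = 6 where min AVC = £20. MC = 56 - 24Q + 3Q^2.
At P = £155 ≥ min AVC, set P = MC on the rising branch: Q = 11.
At P = £35 ≥ min AVC, set P = MC: Q = 7. The firm stays open but cuts output.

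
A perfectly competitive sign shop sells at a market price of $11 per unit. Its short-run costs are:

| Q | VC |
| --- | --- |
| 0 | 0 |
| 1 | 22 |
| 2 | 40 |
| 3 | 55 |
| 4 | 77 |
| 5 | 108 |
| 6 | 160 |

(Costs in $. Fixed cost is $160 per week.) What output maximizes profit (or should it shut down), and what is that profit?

Q = 0 (shut down); profit = -$160

Tabulate TR − TC: Q=0: -160; Q=1: -171; Q=2: -178; Q=3: -182; Q=4: -193; Q=5: -213; Q=6: -254.
Profit is highest at Q = 0. Equivalently, the lowest AVC in the table is 55/3 ≈ $18.33 at Q = 3, and P = $11 falls below it — price never covers variable cost, so the firm shuts down and loses only its fixed cost.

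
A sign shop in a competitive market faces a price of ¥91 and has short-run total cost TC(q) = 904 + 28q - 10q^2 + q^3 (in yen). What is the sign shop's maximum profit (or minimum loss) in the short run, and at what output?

Profit = -¥256 at q = 9

AVC = 28 - 10q + q^2; min AVC = ¥3 at q = 5. Since P = ¥91 ≥ min AVC, the firm produces.
With MC = 28 - 20q + 3q^2, P = MC on the upward-sloping part at q* = 9.
TR = 91·9 = 819. TC = 904 + 171 = 1075. Profit = 819 − 1075 = -¥256.
Shutting down would mean losing the fixed cost of ¥904, so operating at a loss of ¥256 is better by ¥648.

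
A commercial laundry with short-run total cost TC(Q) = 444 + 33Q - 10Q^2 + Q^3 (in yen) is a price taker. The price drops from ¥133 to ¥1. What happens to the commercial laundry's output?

AVC = 33 - 10Q + Q^2, minimized at Q = 5 where min AVC = ¥8. MC = 33 - 20Q + 3Q^2.
At P = ¥133 ≥ min AVC, set P = MC on the rising branch: Q = 10.
At P = ¥1 < min AVC = ¥8, price no longer covers variable cost at any output, so the firm shuts down: Q = 0.

Output falls from 10 to 0 (the firm shuts down)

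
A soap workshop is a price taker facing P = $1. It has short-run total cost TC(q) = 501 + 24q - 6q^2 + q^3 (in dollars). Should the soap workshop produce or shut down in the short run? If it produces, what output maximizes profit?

From TC, MC = TC'(q) = 24 - 12q + 3q^2 and AVC = VC/q = 24 - 6q + q^2.
The AVC parabola has its vertex at q = 6/2 = 3, where AVC = 24 - 6·3 + 3^2 = $15.
Since P = $1 < min AVC = $15, price fails to cover variable cost at any output.
Shutting down limits the loss to fixed cost, $501.

Shut down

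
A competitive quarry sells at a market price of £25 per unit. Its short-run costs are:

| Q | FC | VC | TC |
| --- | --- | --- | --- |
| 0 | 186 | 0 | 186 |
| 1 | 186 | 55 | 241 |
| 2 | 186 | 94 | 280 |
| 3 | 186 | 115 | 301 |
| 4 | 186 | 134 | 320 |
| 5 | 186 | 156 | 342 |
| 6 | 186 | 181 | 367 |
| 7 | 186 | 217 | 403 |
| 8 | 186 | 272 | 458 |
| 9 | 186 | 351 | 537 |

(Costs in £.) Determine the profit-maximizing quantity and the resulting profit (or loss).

Tabulate TR − TC: Q=0: -186; Q=1: -216; Q=2: -230; Q=3: -226; Q=4: -220; Q=5: -217; Q=6: -217; Q=7: -228; Q=8: -258; Q=9: -312.
Profit is highest at Q = 0. Equivalently, the lowest AVC in the table is 181/6 ≈ £30.17 at Q = 6, and P = £25 falls below it — price never covers variable cost, so the firm shuts down and loses only its fixed cost.

Q = 0 (shut down); profit = -£186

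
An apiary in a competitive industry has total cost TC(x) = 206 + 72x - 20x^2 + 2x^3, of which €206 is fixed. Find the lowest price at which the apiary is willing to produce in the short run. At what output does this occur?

Short-run supply begins at min AVC. From VC = 72x - 20x^2 + 2x^3, AVC = 72 - 20x + 2x^2.
dAVC/dx = -20 + 4x = 0 gives x = 5. min AVC = 72 - 20·5 + 2·5^2 = 22.
So the shutdown price is €22.

€22 per unit, at x = 5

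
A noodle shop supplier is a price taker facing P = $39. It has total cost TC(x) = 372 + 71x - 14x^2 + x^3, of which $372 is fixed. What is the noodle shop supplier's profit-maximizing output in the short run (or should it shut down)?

Produce at x = 8

Strip out fixed cost: VC = 71x - 14x^2 + x^3. Then AVC = 71 - 14x + x^2 and MC = 71 - 28x + 3x^2.
The AVC parabola has its vertex at x = 14/2 = 7, where AVC = 71 - 14·7 + 7^2 = $22.
P = $39 exceeds min AVC = $22, so the firm stays open.
Set P = MC: 39 = 71 - 28x + 3x^2 → 32 - 28x + 3x^2 = 0. The roots are x = 4/3 and x = 8; the profit-maximizing output is on the rising part of MC, so x* = 8.
Check: AVC at x = 8 is $23 ≤ P, so revenue covers variable cost.
Profit = P·x − TC = 39·8 − 556 = -$244, a loss, but smaller than the $372 fixed cost the firm would lose by shutting down.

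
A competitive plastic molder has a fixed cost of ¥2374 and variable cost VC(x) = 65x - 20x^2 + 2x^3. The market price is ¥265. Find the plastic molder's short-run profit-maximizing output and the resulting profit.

AVC = 65 - 20x + 2x^2 has its minimum ¥15 at x = 5; price ¥265 clears that bar, so the firm operates.
With MC = 65 - 40x + 6x^2, P = MC on the upward-sloping part at x* = 10.
TR = 265·10 = 2650. TC = 2374 + 650 = 3024. Profit = 2650 − 3024 = -¥374.
That loss of ¥374 beats the ¥2374 the firm would lose by shutting down; producing recovers ¥2000 of fixed cost.

Profit = -¥374 at x = 10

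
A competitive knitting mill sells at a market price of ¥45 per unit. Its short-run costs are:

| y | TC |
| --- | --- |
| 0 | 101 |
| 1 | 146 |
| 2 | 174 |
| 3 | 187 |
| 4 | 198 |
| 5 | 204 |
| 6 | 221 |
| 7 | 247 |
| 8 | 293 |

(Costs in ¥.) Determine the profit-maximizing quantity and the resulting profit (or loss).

Tabulate TR − TC: y=0: -101; y=1: -101; y=2: -84; y=3: -52; y=4: -18; y=5: 21; y=6: 49; y=7: 68; y=8: 67.
Profit is maximized at y = 7. AVC there is 146/7 = ¥20.86 ≤ P, so producing beats shutting down (which would give -¥101).

y = 7; profit = ¥68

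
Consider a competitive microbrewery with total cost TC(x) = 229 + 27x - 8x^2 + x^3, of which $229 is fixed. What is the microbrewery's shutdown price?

$11 per unit

The firm shuts down when price falls below the minimum of average variable cost. AVC = VC/x = 27 - 8x + x^2.
At the minimum of AVC, MC = AVC. MC = 27 - 16x + 3x^2; setting MC = AVC gives 2x^2 - 8x = 0, so x = 4. min AVC = 11.
So the shutdown price is $11.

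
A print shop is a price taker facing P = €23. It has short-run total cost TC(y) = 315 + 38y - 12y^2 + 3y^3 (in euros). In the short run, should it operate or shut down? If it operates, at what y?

Shut down

Variable cost is VC = 38y - 12y^2 + 3y^3, so AVC = VC/y = 38 - 12y + 3y^2 and MC = dTC/dy = 38 - 24y + 9y^2.
The AVC parabola has its vertex at y = 12/6 = 2, where AVC = 38 - 12·2 + 3·2^2 = €26.
Since P = €23 < min AVC = €26, price fails to cover variable cost at any output.
Shutting down limits the loss to fixed cost, €315.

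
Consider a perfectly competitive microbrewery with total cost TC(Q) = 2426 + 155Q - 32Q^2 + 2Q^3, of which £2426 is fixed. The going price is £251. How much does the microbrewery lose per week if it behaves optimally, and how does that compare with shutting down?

AVC = 155 - 32Q + 2Q^2 has its minimum £27 at Q = 8; price £251 clears that bar, so the firm operates.
With MC = 155 - 64Q + 6Q^2, P = MC on the upward-sloping part at Q* = 12.
TR = 251·12 = 3012. TC = 2426 + 708 = 3134. Profit = 3012 − 3134 = -£122.
Shutting down would mean losing the fixed cost of £2426, so operating at a loss of £122 is better by £2304.

Profit = -£122 at Q = 12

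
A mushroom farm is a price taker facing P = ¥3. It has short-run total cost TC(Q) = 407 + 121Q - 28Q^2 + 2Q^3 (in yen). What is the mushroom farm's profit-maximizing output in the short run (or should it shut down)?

Shut down

From TC, MC = TC'(Q) = 121 - 56Q + 6Q^2 and AVC = VC/Q = 121 - 28Q + 2Q^2.
AVC hits its minimum where MC = AVC, at Q = 7, giving min AVC = 121 - 28·7 + 2·7^2 = ¥23.
Since P = ¥3 < min AVC = ¥23, price fails to cover variable cost at any output.
The firm minimizes its loss by shutting down and losing only its fixed cost of ¥407.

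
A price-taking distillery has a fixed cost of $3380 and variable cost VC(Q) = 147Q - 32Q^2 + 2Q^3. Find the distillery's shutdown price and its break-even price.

Shutdown price = $19; break-even price = $329

Shutdown price = min AVC. AVC = 147 - 32Q + 2Q^2, with vertex at Q = 8 and minimum $19.
ATC = 3380/Q + 147 - 32Q + 2Q^2. Setting dATC/dQ = −3380/Q^2 − 32 + 4Q = 0 gives Q = 13 (since 4·13^3 − 32·13^2 = 3380).
min ATC = 3380/13 + 147 − 32·13 + 2·13^2 = $329. That is the break-even price.
Between these two prices the firm operates at a loss; above $329 it earns a profit.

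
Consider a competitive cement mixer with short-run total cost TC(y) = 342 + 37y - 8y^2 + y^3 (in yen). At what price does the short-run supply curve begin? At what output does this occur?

The shutdown price is the minimum of AVC. VC = 37y - 8y^2 + y^3, so AVC = 37 - 8y + y^2.
dAVC/dy = -8 + 2y = 0 gives y = 4. min AVC = 37 - 8·4 + 4^2 = 21.
For P < ¥21 the firm produces nothing.

¥21 per unit, at y = 4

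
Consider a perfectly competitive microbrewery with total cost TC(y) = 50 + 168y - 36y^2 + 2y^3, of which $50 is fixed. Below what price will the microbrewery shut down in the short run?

Short-run supply begins at min AVC. From VC = 168y - 36y^2 + 2y^3, AVC = 168 - 36y + 2y^2.
dAVC/dy = -36 + 4y = 0 gives y = 9. min AVC = 168 - 36·9 + 2·9^2 = 6.
The firm shuts down for any P below $6.

$6 per unit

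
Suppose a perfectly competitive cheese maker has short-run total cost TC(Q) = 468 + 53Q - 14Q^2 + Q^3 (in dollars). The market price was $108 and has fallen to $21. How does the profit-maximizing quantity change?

AVC = 53 - 14Q + Q^2, minimized at Q = 7 where min AVC = $4. MC = 53 - 28Q + 3Q^2.
At P = $108 ≥ min AVC, set P = MC on the rising branch: Q = 11.
At P = $21 ≥ min AVC, set P = MC: Q = 8. The firm stays open but cuts output.

Output falls from 11 to 8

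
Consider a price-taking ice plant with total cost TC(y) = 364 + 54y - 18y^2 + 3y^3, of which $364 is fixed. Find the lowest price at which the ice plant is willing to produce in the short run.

$27 per unit

The firm shuts down when price falls below the minimum of average variable cost. AVC = VC/y = 54 - 18y + 3y^2.
dAVC/dy = -18 + 6y = 0 gives y = 3. min AVC = 54 - 18·3 + 3·3^2 = 27.
For P < $27 the firm produces nothing.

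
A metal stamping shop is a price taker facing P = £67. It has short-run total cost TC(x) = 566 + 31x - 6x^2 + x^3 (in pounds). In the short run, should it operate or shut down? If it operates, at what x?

Produce at x = 6

From TC, MC = TC'(x) = 31 - 12x + 3x^2 and AVC = VC/x = 31 - 6x + x^2.
The AVC parabola has its vertex at x = 6/2 = 3, where AVC = 31 - 6·3 + 3^2 = £22.
Since P = £67 ≥ min AVC = £22, price covers variable cost and the firm should produce.
P = MC gives -36 - 12x + 3x^2 = 0, with roots -2 and 6. Take the larger (rising MC): x* = 6.
Check: AVC at x = 6 is £31 ≤ P, so revenue covers variable cost.
Profit = P·x − TC = 67·6 − 752 = -£350, a loss, but smaller than the £566 fixed cost the firm would lose by shutting down.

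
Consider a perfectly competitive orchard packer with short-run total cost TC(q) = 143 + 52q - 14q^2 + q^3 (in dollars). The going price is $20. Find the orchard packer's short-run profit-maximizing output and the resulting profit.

AVC = 52 - 14q + q^2; min AVC = $3 at q = 7. Since P = $20 ≥ min AVC, the firm produces.
With MC = 52 - 28q + 3q^2, P = MC on the upward-sloping part at q* = 8.
TR = 20·8 = 160. TC = 143 + 32 = 175. Profit = 160 − 175 = -$15.
That loss of $15 beats the $143 the firm would lose by shutting down; producing recovers $128 of fixed cost.

Profit = -$15 at q = 8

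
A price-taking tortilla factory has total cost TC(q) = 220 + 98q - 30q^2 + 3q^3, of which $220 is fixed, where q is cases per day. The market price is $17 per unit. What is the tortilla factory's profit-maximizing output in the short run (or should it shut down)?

Variable cost is VC = 98q - 30q^2 + 3q^3, so AVC = VC/q = 98 - 30q + 3q^2 and MC = dTC/dq = 98 - 60q + 9q^2.
The AVC parabola has its vertex at q = 30/6 = 5, where AVC = 98 - 30·5 + 3·5^2 = $23.
Since P = $17 < min AVC = $23, price fails to cover variable cost at any output.
Shutting down limits the loss to fixed cost, $220.

Shut down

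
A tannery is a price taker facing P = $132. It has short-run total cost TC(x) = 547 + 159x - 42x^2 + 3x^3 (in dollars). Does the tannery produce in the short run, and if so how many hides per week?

Produce at x = 9

Strip out fixed cost: VC = 159x - 42x^2 + 3x^3. Then AVC = 159 - 42x + 3x^2 and MC = 159 - 84x + 9x^2.
The AVC parabola has its vertex at x = 42/6 = 7, where AVC = 159 - 42·7 + 3·7^2 = $12.
Since P = $132 ≥ min AVC = $12, price covers variable cost and the firm should produce.
Set P = MC: 132 = 159 - 84x + 9x^2 → 27 - 84x + 9x^2 = 0. The roots are x = 1/3 and x = 9; the profit-maximizing output is on the rising part of MC, so x* = 9.
Check: AVC at x = 9 is $24 ≤ P, so revenue covers variable cost.
Profit = P·x − TC = 132·9 − 763 = $425.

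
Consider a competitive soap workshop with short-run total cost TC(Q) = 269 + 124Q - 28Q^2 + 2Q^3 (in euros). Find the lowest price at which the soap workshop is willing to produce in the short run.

€26 per unit

The shutdown price is the minimum of AVC. VC = 124Q - 28Q^2 + 2Q^3, so AVC = 124 - 28Q + 2Q^2.
dAVC/dQ = -28 + 4Q = 0 gives Q = 7. min AVC = 124 - 28·7 + 2·7^2 = 26.
For P < €26 the firm produces nothing.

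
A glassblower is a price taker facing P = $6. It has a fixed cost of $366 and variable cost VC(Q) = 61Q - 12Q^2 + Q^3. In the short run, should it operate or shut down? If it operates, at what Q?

Strip out fixed cost: VC = 61Q - 12Q^2 + Q^3. Then AVC = 61 - 12Q + Q^2 and MC = 61 - 24Q + 3Q^2.
The AVC parabola has its vertex at Q = 12/2 = 6, where AVC = 61 - 12·6 + 6^2 = $25.
Since P = $6 < min AVC = $25, price fails to cover variable cost at any output.
The firm minimizes its loss by shutting down and losing only its fixed cost of $366.

Shut down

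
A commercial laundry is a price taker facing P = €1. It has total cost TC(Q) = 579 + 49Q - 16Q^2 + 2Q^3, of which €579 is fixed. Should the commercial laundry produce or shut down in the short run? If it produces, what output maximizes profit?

Strip out fixed cost: VC = 49Q - 16Q^2 + 2Q^3. Then AVC = 49 - 16Q + 2Q^2 and MC = 49 - 32Q + 6Q^2.
The AVC parabola has its vertex at Q = 16/4 = 4, where AVC = 49 - 16·4 + 2·4^2 = €17.
With P < min AVC (€1 < €17), every unit sold adds to the loss.
The firm minimizes its loss by shutting down and losing only its fixed cost of €579.

Shut down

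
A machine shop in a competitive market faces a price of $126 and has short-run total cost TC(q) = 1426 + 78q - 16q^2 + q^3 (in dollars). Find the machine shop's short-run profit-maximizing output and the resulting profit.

AVC = 78 - 16q + q^2 has its minimum $14 at q = 8; price $126 clears that bar, so the firm operates.
MC = 78 - 32q + 3q^2. Setting P = MC and taking the root on the rising branch gives q* = 12.
TR = 126·12 = 1512. TC = 1426 + 360 = 1786. Profit = 1512 − 1786 = -$274.
By producing, the firm covers all variable cost plus $1152 of fixed cost; shutting down would lose the full $1426.

Profit = -$274 at q = 12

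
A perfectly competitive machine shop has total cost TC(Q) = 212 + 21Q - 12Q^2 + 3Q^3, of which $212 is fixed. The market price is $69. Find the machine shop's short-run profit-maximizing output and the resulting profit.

Profit = -$20 at Q = 4

AVC = 21 - 12Q + 3Q^2 has its minimum $9 at Q = 2; price $69 clears that bar, so the firm operates.
With MC = 21 - 24Q + 9Q^2, P = MC on the upward-sloping part at Q* = 4.
TR = 69·4 = 276. TC = 212 + 84 = 296. Profit = 276 − 296 = -$20.
By producing, the firm covers all variable cost plus $192 of fixed cost; shutting down would lose the full $212.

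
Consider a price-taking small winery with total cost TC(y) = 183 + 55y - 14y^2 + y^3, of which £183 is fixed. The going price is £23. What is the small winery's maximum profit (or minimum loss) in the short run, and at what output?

AVC = 55 - 14y + y^2 has its minimum £6 at y = 7; price £23 clears that bar, so the firm operates.
MC = 55 - 28y + 3y^2. Setting P = MC and taking the root on the rising branch gives y* = 8.
TR = 23·8 = 184. TC = 183 + 56 = 239. Profit = 184 − 239 = -£55.
Shutting down would mean losing the fixed cost of £183, so operating at a loss of £55 is better by £128.

Profit = -£55 at y = 8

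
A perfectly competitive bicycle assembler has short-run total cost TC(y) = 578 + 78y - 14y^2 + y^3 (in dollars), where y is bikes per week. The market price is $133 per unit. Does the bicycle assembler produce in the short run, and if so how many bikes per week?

Strip out fixed cost: VC = 78y - 14y^2 + y^3. Then AVC = 78 - 14y + y^2 and MC = 78 - 28y + 3y^2.
AVC hits its minimum where MC = AVC, at y = 7, giving min AVC = 78 - 14·7 + 7^2 = $29.
Since P = $133 ≥ min AVC = $29, price covers variable cost and the firm should produce.
Set P = MC: 133 = 78 - 28y + 3y^2 → -55 - 28y + 3y^2 = 0. The roots are y = -5/3 and y = 11; the profit-maximizing output is on the rising part of MC, so y* = 11.
Check: AVC at y = 11 is $45 ≤ P, so revenue covers variable cost.
Profit = P·y − TC = 133·11 − 1073 = $390.

Produce at y = 11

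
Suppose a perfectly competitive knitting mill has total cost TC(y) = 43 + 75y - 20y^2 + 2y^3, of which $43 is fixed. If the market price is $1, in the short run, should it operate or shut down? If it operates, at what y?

From TC, MC = TC'(y) = 75 - 40y + 6y^2 and AVC = VC/y = 75 - 20y + 2y^2.
AVC hits its minimum where MC = AVC, at y = 5, giving min AVC = 75 - 20·5 + 2·5^2 = $25.
Since P = $1 < min AVC = $25, price fails to cover variable cost at any output.
The firm minimizes its loss by shutting down and losing only its fixed cost of $43.

Shut down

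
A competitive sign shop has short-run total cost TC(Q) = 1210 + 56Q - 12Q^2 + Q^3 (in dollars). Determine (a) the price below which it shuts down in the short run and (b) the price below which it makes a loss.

Shutdown price = $20; break-even price = $155

AVC = 56 - 12Q + Q^2; minimized at Q = 6, giving min AVC = $20. That is the shutdown price.
ATC = 1210/Q + 56 - 12Q + Q^2. Setting dATC/dQ = −1210/Q^2 − 12 + 2Q = 0 gives Q = 11 (since 2·11^3 − 12·11^2 = 1210).
min ATC = 1210/11 + 56 − 12·11 + 11^2 = $155. That is the break-even price.
Between these two prices the firm operates at a loss; above $155 it earns a profit.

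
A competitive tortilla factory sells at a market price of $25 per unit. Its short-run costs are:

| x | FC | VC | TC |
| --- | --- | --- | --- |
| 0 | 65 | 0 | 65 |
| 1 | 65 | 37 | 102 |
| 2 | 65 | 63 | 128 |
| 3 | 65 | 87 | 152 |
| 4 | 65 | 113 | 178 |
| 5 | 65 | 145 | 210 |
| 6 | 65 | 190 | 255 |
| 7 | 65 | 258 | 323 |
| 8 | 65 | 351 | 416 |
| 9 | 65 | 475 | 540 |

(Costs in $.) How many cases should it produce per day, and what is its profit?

Profit at each row (π = 25x − TC): x=0: -65; x=1: -77; x=2: -78; x=3: -77; x=4: -78; x=5: -85; x=6: -105; x=7: -148; x=8: -216; x=9: -315.
Profit is highest at x = 0. Equivalently, the lowest AVC in the table is 113/4 ≈ $28.25 at x = 4, and P = $25 falls below it — price never covers variable cost, so the firm shuts down and loses only its fixed cost.

x = 0 (shut down); profit = -$65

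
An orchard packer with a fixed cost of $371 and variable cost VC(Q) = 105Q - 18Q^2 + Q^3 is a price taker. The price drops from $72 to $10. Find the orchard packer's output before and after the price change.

AVC = 105 - 18Q + Q^2, minimized at Q = 9 where min AVC = $24. MC = 105 - 36Q + 3Q^2.
With P = $72 above the shutdown price, P = MC gives Q = 11.
At P = $10 < min AVC = $24, price no longer covers variable cost at any output, so the firm shuts down: Q = 0.

Output falls from 11 to 0 (the firm shuts down)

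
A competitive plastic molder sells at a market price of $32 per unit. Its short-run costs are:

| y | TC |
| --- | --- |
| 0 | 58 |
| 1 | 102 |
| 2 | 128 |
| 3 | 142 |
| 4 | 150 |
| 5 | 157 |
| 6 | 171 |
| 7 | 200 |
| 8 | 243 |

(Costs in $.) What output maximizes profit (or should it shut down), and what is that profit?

Profit at each row (π = 32y − TC): y=0: -58; y=1: -70; y=2: -64; y=3: -46; y=4: -22; y=5: 3; y=6: 21; y=7: 24; y=8: 13.
Profit is maximized at y = 7. AVC there is 142/7 = $20.29 ≤ P, so producing beats shutting down (which would give -$58).

y = 7; profit = $24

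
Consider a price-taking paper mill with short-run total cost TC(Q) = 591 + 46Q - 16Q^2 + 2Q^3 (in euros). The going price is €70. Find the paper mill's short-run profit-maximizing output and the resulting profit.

Profit = -€303 at Q = 6

AVC = 46 - 16Q + 2Q^2 has its minimum €14 at Q = 4; price €70 clears that bar, so the firm operates.
MC = 46 - 32Q + 6Q^2. Setting P = MC and taking the root on the rising branch gives Q* = 6.
TR = 70·6 = 420. TC = 591 + 132 = 723. Profit = 420 − 723 = -€303.
By producing, the firm covers all variable cost plus €288 of fixed cost; shutting down would lose the full €591.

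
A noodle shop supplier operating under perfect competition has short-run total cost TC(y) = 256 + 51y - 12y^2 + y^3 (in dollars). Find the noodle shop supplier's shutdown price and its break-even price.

Shutdown price = $15; break-even price = $51

AVC = 51 - 12y + y^2; minimized at y = 6, giving min AVC = $15. That is the shutdown price.
ATC = 256/y + 51 - 12y + y^2. Setting dATC/dy = −256/y^2 − 12 + 2y = 0 gives y = 8 (since 2·8^3 − 12·8^2 = 256).
min ATC = 256/8 + 51 − 12·8 + 8^2 = $51. That is the break-even price.
Between these two prices the firm operates at a loss; above $51 it earns a profit.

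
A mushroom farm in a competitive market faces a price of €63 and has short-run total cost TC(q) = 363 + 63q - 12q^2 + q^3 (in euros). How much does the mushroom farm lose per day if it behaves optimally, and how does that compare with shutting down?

Profit = -€107 at q = 8

AVC = 63 - 12q + q^2; min AVC = €27 at q = 6. Since P = €63 ≥ min AVC, the firm produces.
With MC = 63 - 24q + 3q^2, P = MC on the upward-sloping part at q* = 8.
TR = 63·8 = 504. TC = 363 + 248 = 611. Profit = 504 − 611 = -€107.
Shutting down would mean losing the fixed cost of €363, so operating at a loss of €107 is better by €256.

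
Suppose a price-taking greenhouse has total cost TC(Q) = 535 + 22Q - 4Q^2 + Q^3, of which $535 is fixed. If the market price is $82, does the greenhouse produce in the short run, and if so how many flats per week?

Produce at Q = 6

Variable cost is VC = 22Q - 4Q^2 + Q^3, so AVC = VC/Q = 22 - 4Q + Q^2 and MC = dTC/dQ = 22 - 8Q + 3Q^2.
AVC is minimized where dAVC/dQ = -4 + 2Q = 0, at Q = 2; min AVC = 22 - 4·2 + 2^2 = $18.
Since P = $82 ≥ min AVC = $18, price covers variable cost and the firm should produce.
Solving P = MC: -60 - 8Q + 3Q^2 = 0 ⇒ Q = -10/3 or 6. On the upward-sloping branch, Q* = 6.
Check: AVC at Q = 6 is $34 ≤ P, so revenue covers variable cost.
Profit = P·Q − TC = 82·6 − 739 = -$247, a loss, but smaller than the $535 fixed cost the firm would lose by shutting down.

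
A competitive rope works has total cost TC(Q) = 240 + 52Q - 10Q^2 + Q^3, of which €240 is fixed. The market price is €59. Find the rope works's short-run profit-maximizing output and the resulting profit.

AVC = 52 - 10Q + Q^2 has its minimum €27 at Q = 5; price €59 clears that bar, so the firm operates.
With MC = 52 - 20Q + 3Q^2, P = MC on the upward-sloping part at Q* = 7.
TR = 59·7 = 413. TC = 240 + 217 = 457. Profit = 413 − 457 = -€44.
By producing, the firm covers all variable cost plus €196 of fixed cost; shutting down would lose the full €240.

Profit = -€44 at Q = 7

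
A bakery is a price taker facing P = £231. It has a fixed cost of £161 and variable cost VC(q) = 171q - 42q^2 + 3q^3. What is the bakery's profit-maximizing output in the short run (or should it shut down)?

Produce at q = 10

Strip out fixed cost: VC = 171q - 42q^2 + 3q^3. Then AVC = 171 - 42q + 3q^2 and MC = 171 - 84q + 9q^2.
AVC hits its minimum where MC = AVC, at q = 7, giving min AVC = 171 - 42·7 + 3·7^2 = £24.
Because £231 ≥ £24, revenue can cover variable cost; the firm operates.
P = MC gives -60 - 84q + 9q^2 = 0, with roots -2/3 and 10. Take the larger (rising MC): q* = 10.
Check: AVC at q = 10 is £51 ≤ P, so revenue covers variable cost.
Profit = P·q − TC = 231·10 − 671 = £1639.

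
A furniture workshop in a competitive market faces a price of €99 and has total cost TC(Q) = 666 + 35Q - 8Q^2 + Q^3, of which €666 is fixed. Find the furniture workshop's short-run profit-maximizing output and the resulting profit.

AVC = 35 - 8Q + Q^2 has its minimum €19 at Q = 4; price €99 clears that bar, so the firm operates.
MC = 35 - 16Q + 3Q^2. Setting P = MC and taking the root on the rising branch gives Q* = 8.
TR = 99·8 = 792. TC = 666 + 280 = 946. Profit = 792 − 946 = -€154.
By producing, the firm covers all variable cost plus €512 of fixed cost; shutting down would lose the full €666.

Profit = -€154 at Q = 8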